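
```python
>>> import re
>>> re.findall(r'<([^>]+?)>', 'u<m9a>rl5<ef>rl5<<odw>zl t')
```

Matches: at [1:6] match '<m9a>', group 1 = 'm9a'; at [9:13] match '<ef>', group 1 = 'ef'; at [16:22] match '<<odw>', group 1 = '<odw'.
Because there's exactly one group, `findall` drops the full match and keeps group 1 from each hit.

['m9a', 'ef', '<odw']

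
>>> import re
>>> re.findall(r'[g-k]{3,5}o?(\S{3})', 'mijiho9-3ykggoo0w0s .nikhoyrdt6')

['9-3', 'o0w', 'yrd']

The pattern matches 3 to 5 of a character in [g-k], then optionally the literal 'o'; then exactly 3 of a non-whitespace character (captured).
Scanning left to right: at [1:9] match 'ijiho9-3', group 1 = '9-3'; at [10:17] match 'kggoo0w', group 1 = 'o0w'; at [22:29] match 'ikhoyrd', group 1 = 'yrd'.
Because there's exactly one group, `findall` drops the full match and keeps group 1 from each hit.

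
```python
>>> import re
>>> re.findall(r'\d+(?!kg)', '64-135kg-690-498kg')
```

A negative assertion filters positions out without eating any characters.
Since nothing is captured, `findall` lists the 4 matched substrings directly.

['64', '13', '690', '49']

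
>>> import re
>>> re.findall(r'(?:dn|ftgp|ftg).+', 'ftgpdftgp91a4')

['ftgpdftgp91a4']

Matches: at [0:13] → 'ftgpdftgp91a4'.
No capturing groups, so `findall` returns the 1 full match string.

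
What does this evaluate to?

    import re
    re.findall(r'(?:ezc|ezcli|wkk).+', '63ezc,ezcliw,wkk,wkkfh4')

['ezc,ezcliw,wkk,wkkfh4']

`findall` yields the raw match text (1 of them) because the pattern has no groups.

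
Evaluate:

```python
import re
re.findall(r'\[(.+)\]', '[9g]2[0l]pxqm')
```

Scanning left to right: at [0:9] match '[9g]2[0l]', group 1 = '9g]2[0l'.
With a single group, `findall` returns only what that group captured — 1 item.

['9g]2[0l']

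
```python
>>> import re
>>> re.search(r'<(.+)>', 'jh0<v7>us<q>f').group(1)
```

'v7>us<q'

`re.search` scans for the first position where the pattern succeeds.
The match spans [3:12] → '<v7>us<q>'.
Captured: group 1 = 'v7>us<q'.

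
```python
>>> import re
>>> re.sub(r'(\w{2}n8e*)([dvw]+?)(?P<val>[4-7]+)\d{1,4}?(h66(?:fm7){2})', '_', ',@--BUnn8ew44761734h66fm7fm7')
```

',@--B_'

This matches exactly 2 of a word character, then the literal 'n8', then zero or more of the literal 'e' (captured); then one or more of one of [dvw] (lazy) (captured); then one or more of a character in [4-7] (captured as 'val'); then 1 to 4 of a digit (lazy); then the literal 'h66', then the literal 'fm7' repeated 2 times (captured).
Matches: at [5:28] → 'Unn8ew44761734h66fm7fm7'.
Every occurrence is swapped for '_'.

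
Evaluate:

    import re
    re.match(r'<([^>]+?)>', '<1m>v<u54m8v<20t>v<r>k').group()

'<1m>'

`re.match` won't scan ahead — the pattern has to work from the very first character.
The match spans [0:4] → '<1m>'.
Captured: group 1 = '1m'.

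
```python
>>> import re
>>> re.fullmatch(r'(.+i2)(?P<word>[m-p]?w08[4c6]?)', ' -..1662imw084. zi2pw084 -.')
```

`fullmatch` succeeds only if the pattern covers the string from start to end.
Here the pattern can't cover the whole string, so the call returns None.

None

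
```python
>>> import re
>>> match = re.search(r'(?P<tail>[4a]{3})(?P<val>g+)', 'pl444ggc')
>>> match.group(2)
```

'gg'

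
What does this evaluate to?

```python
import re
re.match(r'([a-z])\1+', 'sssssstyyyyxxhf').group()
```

`match` is anchored at position 0; if the pattern doesn't fit there, it returns None.
The match spans [0:6] → 'ssssss'.

'ssssss'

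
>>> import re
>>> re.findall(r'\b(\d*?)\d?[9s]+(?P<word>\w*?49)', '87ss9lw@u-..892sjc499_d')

[('', '2sjc49')]

2 groups means the one result is a tuple of 2 captured strings — 1 here.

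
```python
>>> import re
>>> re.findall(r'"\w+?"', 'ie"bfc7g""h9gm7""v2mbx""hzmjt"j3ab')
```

Scanning left to right: at [2:9] → '"bfc7g"'; at [9:16] → '"h9gm7"'; at [16:23] → '"v2mbx"'; at [23:30] → '"hzmjt"'.
No capturing groups, so `findall` returns the 4 full match strings.

['"bfc7g"', '"h9gm7"', '"v2mbx"', '"hzmjt"']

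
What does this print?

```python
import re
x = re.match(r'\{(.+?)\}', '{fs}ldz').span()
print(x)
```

`re.match` won't scan ahead — the pattern has to work from the very first character.
The match spans [0:4] → '{fs}'.
Captured: group 1 = 'fs'.

(0, 4)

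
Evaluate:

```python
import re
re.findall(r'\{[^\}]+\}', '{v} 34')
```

['{v}']

Scanning left to right: at [0:3] → '{v}'.
`findall` yields the raw match text (1 of them) because the pattern has no groups.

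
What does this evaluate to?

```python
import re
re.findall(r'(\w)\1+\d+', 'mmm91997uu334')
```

['m', 'u']

`\1` has to match the exact text group 1 already captured.
With a single group, `findall` returns only what that group captured — 2 items.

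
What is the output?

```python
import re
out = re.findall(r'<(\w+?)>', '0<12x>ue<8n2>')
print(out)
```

With a single group, `findall` returns only what that group captured — 2 items.

['12x', '8n2']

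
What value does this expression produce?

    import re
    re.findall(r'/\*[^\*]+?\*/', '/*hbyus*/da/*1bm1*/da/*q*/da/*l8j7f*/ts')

Matches: at [0:9] → '/*hbyus*/'; at [11:19] → '/*1bm1*/'; at [21:26] → '/*q*/'; at [28:37] → '/*l8j7f*/'.
No capturing groups, so `findall` returns the 4 full match strings.

['/*hbyus*/', '/*1bm1*/', '/*q*/', '/*l8j7f*/']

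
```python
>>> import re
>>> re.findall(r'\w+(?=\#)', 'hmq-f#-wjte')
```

['f']

The positive lookaround only admits positions where the adjacent text matches; those characters stay outside the span.
Walking the string: at [4:5] → 'f'.
Since nothing is captured, `findall` lists the 1 matched substring directly.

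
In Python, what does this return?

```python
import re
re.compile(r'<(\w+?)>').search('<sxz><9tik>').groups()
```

('sxz',)

`re.search` scans for the first position where the pattern succeeds.
The match spans [0:5] → '<sxz>'.
Captured: group 1 = 'sxz'.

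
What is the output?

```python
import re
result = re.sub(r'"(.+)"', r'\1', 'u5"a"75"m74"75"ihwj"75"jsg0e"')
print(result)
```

u5a"75"m74"75"ihwj"75"jsg0e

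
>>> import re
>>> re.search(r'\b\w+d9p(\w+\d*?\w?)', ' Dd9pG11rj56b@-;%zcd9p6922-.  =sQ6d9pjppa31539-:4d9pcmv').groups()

('G11rj56b',)

The match spans [1:13] → 'Dd9pG11rj56b'.
Captured: group 1 = 'G11rj56b'.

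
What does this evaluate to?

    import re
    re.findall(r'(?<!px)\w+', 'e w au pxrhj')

['e', 'w', 'au', 'pxrhj']

A negative assertion filters positions out without eating any characters.
Since nothing is captured, `findall` lists the 4 matched substrings directly.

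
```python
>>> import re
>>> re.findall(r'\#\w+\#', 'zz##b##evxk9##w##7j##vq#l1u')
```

['#b#', '#evxk9#', '#w#', '#7j#', '#vq#']

Scanning left to right: at [3:6] → '#b#'; at [6:13] → '#evxk9#'; at [13:16] → '#w#'; at [16:20] → '#7j#'; at [20:24] → '#vq#'.
With no groups in the pattern, `findall` gives back each whole match — 5 here.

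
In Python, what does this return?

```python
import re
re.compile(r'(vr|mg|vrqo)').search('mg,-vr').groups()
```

The match spans [0:2] → 'mg'.
Captured: group 1 = 'mg'.

('mg',)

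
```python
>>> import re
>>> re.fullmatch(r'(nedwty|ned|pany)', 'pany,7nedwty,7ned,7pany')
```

`re.fullmatch` is like wrapping the pattern in `^…$` (in single-line mode).
Here the pattern can't cover the whole string, so the call returns None.

None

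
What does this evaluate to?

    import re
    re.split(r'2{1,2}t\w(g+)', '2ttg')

`re.split` interleaves the captured-group text with the surrounding fragments.

['', 'g', '']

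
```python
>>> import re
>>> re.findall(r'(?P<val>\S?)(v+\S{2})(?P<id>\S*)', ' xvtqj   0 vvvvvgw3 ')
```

This matches optionally a non-whitespace character (captured as 'val'); then one or more of a literal 'v', then exactly 2 of a non-whitespace character (captured); then zero or more of a non-whitespace character (captured as 'id').
`findall` packs the 3 group values into a tuple for every match.

[('x', 'vtq', 'j'), ('v', 'vvvvgw', '3')]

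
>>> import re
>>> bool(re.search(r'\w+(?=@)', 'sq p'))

False

The lookaround is zero-width — it requires the adjacent text to match without consuming it, so the asserted text isn't part of the match.
Unlike `match`, `search` isn't anchored — it looks for the pattern anywhere in the string.
Here no position works, so the call returns None, and `bool(None)` is False.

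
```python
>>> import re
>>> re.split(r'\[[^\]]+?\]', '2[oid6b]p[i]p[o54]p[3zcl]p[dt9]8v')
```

['2', 'p', 'p', 'p', 'p', '8v']

Matches to split on: at [1:8] → '[oid6b]'; at [9:12] → '[i]'; at [13:18] → '[o54]'; at [19:25] → '[3zcl]'; at [26:31] → '[dt9]'.
Each match becomes a cut point; 6 segments remain.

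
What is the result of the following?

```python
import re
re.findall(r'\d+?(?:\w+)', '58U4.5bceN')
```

The pattern matches one or more of a digit (lazy); then one or more of a word character (non-capturing group).
Matches: at [0:4] → '58U4'; at [5:10] → '5bceN'.
No capturing groups, so `findall` returns the 2 full match strings.

['58U4', '5bceN']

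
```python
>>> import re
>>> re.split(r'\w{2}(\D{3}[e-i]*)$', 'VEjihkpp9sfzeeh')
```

['VEjihkp', 'sfzeeh', '']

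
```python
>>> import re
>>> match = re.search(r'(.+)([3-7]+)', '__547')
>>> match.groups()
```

('__54', '7')

This matches one or more of any character (captured); then one or more of a character in [3-7] (captured).
Unlike `match`, `search` isn't anchored — it looks for the pattern anywhere in the string.
The match spans [0:5] → '__547'.
Captured: group 1 = '__54', group 2 = '7'.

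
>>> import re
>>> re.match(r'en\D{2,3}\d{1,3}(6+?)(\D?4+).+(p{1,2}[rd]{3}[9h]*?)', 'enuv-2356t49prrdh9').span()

(0, 16)

The pattern matches the literal 'en', then 2 to 3 of a non-digit, then 1 to 3 of a digit; then one or more of a literal '6' (lazy) (captured); then optionally a non-digit, then one or more of the literal '4' (captured); then one or more of any character; then 1 to 2 of the literal 'p', then exactly 3 of one of [rd], then zero or more of one of [9h] (lazy) (captured).
`match` is anchored at position 0; if the pattern doesn't fit there, it returns None.
The match spans [0:16] → 'enuv-2356t49prrd'.
Captured: group 1 = '6', group 2 = 't4', group 3 = 'prrd'.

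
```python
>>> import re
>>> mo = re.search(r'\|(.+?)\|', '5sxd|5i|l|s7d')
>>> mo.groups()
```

('5i',)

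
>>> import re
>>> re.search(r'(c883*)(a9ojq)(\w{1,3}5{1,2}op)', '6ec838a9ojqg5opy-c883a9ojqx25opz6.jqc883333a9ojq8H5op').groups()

('c883', 'a9ojq', 'x25op')

The match spans [17:31] → 'c883a9ojqx25op'.
Captured: group 1 = 'c883', group 2 = 'a9ojq', group 3 = 'x25op'.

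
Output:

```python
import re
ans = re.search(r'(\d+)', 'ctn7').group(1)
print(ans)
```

The match spans [3:4] → '7'.
Captured: group 1 = '7'.

7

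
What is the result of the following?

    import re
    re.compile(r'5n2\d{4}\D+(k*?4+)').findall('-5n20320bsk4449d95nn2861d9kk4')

['444']

This matches the literal '5n2', then exactly 4 of a digit, then one or more of a non-digit; then zero or more of the literal 'k' (lazy), then one or more of the literal '4' (captured).
Scanning left to right: at [1:14] match '5n20320bsk444', group 1 = '444'.
With a single group, `findall` returns only what that group captured — 1 item.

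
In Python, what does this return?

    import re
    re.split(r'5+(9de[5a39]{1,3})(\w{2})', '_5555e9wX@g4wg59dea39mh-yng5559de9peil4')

['_5555e9wX@g4wg', '9dea39', 'mh', '-yng', '9de9', 'pe', 'il4']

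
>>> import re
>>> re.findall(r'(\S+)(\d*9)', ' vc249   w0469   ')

Pattern: one or more of a non-whitespace character (captured); then zero or more of a digit, then a literal '9' (captured).
Scanning left to right: at [1:6] match 'vc249', groups = ('vc24', '9'); at [9:14] match 'w0469', groups = ('w046', '9').
Multiple groups make `findall` return tuples — one 2-tuple for each match.

[('vc24', '9'), ('w046', '9')]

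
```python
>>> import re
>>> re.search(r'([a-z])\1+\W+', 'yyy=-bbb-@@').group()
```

After group 1 captures some text, `\1` only succeeds where that same text appears again.
`re.search` scans for the first position where the pattern succeeds.
The match spans [0:5] → 'yyy=-'.
Captured: group 1 = 'y'.

'yyy=-'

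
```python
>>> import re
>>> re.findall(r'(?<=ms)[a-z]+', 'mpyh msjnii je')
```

Because the assertion is zero-width, the text it checks is not consumed and won't appear in the result.
`findall` yields the raw match text (1 of them) because the pattern has no groups.

['jnii']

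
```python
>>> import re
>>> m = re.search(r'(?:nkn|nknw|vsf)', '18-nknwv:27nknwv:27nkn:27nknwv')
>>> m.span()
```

Alternation tries branches left to right and keeps the first one that lets the overall match succeed at that position.
Unlike `match`, `search` isn't anchored — it looks for the pattern anywhere in the string.
The match spans [3:6] → 'nkn'.

(3, 6)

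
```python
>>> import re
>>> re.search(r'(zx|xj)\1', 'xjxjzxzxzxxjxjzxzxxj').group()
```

A backreference is literal: `\1` must see the identical characters the first group matched.
The match spans [0:4] → 'xjxj'.

'xjxj'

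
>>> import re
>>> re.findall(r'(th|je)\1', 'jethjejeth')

`\1` has to match the exact text group 1 already captured.
Walking the string: at [4:8] match 'jeje', group 1 = 'je'.
With a single group, `findall` returns only what that group captured — 1 item.

['je']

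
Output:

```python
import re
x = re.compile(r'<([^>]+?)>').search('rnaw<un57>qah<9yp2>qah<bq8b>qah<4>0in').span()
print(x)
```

(4, 10)

Unlike `match`, `search` isn't anchored — it looks for the pattern anywhere in the string.
The match spans [4:10] → '<un57>'.
Captured: group 1 = 'un57'.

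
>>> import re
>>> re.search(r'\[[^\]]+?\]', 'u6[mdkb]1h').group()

'[mdkb]'

`re.search` tries every starting position until one works.
The match spans [2:8] → '[mdkb]'.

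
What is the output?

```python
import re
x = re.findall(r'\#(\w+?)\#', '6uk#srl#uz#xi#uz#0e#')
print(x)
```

Because there's exactly one group, `findall` drops the full match and keeps group 1 from each hit.

['srl', 'xi', '0e']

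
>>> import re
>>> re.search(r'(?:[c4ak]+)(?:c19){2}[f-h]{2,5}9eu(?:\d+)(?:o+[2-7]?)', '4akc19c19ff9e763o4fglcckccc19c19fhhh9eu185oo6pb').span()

(21, 45)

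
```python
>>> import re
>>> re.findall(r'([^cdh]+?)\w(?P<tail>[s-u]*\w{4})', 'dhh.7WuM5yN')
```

[('.', 'WuM5')]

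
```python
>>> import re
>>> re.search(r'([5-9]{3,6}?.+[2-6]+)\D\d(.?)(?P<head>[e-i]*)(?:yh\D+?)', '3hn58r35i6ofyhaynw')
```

The pattern matches 3 to 6 of a character in [5-9] (lazy), then one or more of any character, then one or more of a character in [2-6] (captured); then a non-digit, then a digit; then optionally any character (captured); then zero or more of a character in [e-i] (captured as 'head'); then the literal 'yh', then one or more of a non-digit (lazy) (non-capturing group).
`re.search` scans for the first position where the pattern succeeds.
Here no position works, so the call returns None.

None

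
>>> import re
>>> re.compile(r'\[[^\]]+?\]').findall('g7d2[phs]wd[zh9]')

['[phs]', '[zh9]']

Matches: at [4:9] → '[phs]'; at [11:16] → '[zh9]'.
Since nothing is captured, `findall` lists the 2 matched substrings directly.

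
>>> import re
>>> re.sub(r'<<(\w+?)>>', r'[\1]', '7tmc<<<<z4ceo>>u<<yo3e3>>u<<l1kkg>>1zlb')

Matches: at [6:15] → '<<z4ceo>>'; at [16:25] → '<<yo3e3>>'; at [26:35] → '<<l1kkg>>'.
`\1` in the replacement pulls in group 1's text for each match.

'7tmc<<[z4ceo]u[yo3e3]u[l1kkg]1zlb'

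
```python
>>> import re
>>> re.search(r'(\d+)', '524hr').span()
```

The match spans [0:3] → '524'.

(0, 3)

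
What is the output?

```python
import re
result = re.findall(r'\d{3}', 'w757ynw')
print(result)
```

The pattern matches exactly 3 of a digit.
Scanning left to right: at [1:4] → '757'.
No capturing groups, so `findall` returns the 1 full match string.

['757']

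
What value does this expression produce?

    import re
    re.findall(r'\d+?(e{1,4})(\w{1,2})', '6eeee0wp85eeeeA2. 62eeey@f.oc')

[('eeee', '0w'), ('eeee', 'A2'), ('eee', 'y')]

Multiple groups make `findall` return tuples — one 2-tuple for each match.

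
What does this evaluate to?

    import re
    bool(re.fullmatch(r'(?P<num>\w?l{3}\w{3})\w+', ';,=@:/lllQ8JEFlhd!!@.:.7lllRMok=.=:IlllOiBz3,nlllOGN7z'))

`re.fullmatch` is like wrapping the pattern in `^…$` (in single-line mode).
Here there's no way to consume every character, so the call returns None, and `bool(None)` is False.

False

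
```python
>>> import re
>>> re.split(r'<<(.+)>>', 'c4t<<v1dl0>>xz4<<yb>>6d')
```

['c4t', 'v1dl0>>xz4<<yb', '6d']

Matches to split on: at [3:21] → '<<v1dl0>>xz4<<yb>>'.
Because the pattern has a capturing group, `split` also inserts each captured text between the pieces.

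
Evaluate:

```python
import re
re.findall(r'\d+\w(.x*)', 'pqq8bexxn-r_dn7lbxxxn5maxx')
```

This matches one or more of a digit; then a word character; then any character, then zero or more of the literal 'x' (captured).
Matches: at [3:8] match '8bexx', group 1 = 'exx'; at [14:20] match '7lbxxx', group 1 = 'bxxx'; at [21:26] match '5maxx', group 1 = 'axx'.
`findall` collects group 1 from each match (3 total).

['exx', 'bxxx', 'axx']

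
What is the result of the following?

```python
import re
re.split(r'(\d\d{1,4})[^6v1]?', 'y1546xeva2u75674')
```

['y', '1546', 'eva2u', '75674', '']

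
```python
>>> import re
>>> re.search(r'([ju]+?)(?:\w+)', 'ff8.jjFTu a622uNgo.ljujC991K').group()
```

The match spans [4:9] → 'jjFTu'.

'jjFTu'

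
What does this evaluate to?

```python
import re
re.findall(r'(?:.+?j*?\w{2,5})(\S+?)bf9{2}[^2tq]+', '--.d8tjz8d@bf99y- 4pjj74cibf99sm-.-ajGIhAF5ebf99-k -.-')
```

['8d@']

This matches one or more of any character (lazy), then zero or more of the literal 'j' (lazy), then 2 to 5 of a word character (non-capturing group); then one or more of a non-whitespace character (lazy) (captured); then the literal 'bf', then exactly 2 of a literal '9'; then one or more of any character except [2tq].
The `?` after the quantifier makes it lazy — it takes as little as possible before letting the rest of the pattern try.
Matches: at [0:54] match '--.d8tjz8d@bf99y- 4pjj74cibf99sm-.-ajGIhAF5ebf99-k -.-', group 1 = '8d@'.
`findall` collects group 1 from the one match (1 total).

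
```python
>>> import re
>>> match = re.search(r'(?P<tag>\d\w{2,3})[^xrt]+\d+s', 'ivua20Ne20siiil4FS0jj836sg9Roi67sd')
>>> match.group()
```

The match spans [4:33] → '20Ne20siiil4FS0jj836sg9Roi67s'.

'20Ne20siiil4FS0jj836sg9Roi67s'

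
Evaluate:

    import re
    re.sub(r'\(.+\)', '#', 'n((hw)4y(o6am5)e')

'n#e'

Matches: at [1:15] → '((hw)4y(o6am5)'.
Every occurrence is swapped for '#'.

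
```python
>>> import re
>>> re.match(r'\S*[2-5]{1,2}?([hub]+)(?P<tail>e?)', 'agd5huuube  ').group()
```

'agd5huuube'

`re.match` won't scan ahead — the pattern has to work from the very first character.
The match spans [0:10] → 'agd5huuube'.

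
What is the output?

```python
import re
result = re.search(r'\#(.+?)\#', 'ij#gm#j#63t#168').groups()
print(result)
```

('gm',)

`search` walks the string left to right and returns the first match it finds.
The match spans [2:6] → '#gm#'.
Captured: group 1 = 'gm'.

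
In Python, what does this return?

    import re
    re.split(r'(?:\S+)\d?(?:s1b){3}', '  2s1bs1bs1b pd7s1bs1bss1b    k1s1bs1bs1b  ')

Splitting on the pattern gives 3 pieces.

['  ', ' pd7s1bs1bss1b    ', '  ']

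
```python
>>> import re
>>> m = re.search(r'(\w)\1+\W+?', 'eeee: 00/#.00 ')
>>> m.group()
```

'eeee:'

After group 1 captures some text, `\1` only succeeds where that same text appears again.
The match spans [0:5] → 'eeee:'.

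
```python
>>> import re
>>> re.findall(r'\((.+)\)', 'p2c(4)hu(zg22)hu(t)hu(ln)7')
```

['4)hu(zg22)hu(t)hu(ln']

Matches: at [3:25] match '(4)hu(zg22)hu(t)hu(ln)', group 1 = '4)hu(zg22)hu(t)hu(ln'.
With a single group, `findall` returns only what that group captured — 1 item.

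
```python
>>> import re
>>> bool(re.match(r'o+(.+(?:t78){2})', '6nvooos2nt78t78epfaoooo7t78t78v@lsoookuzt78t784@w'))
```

False

The pattern matches one or more of a literal 'o'; then one or more of any character, then the literal 't78' repeated 2 times (captured).
With `match`, the pattern is implicitly anchored at the beginning.
Here position 0 doesn't satisfy it, so the call returns None, and `bool(None)` is False.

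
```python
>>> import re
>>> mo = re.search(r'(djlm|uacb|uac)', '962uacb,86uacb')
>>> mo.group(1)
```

'uacb'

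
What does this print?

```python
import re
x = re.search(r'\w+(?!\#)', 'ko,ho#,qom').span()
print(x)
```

(0, 2)

The negative lookahead/lookbehind blocks any match where the forbidden context is present.
`re.search` tries every starting position until one works.
The match spans [0:2] → 'ko'.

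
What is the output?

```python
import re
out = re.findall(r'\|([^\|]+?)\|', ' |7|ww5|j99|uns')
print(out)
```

['7', 'j99']

Walking the string: at [1:4] match '|7|', group 1 = '7'; at [7:12] match '|j99|', group 1 = 'j99'.
Because there's exactly one group, `findall` drops the full match and keeps group 1 from each hit.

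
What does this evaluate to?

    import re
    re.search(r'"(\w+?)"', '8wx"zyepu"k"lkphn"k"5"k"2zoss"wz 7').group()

`re.search` scans for the first position where the pattern succeeds.
The match spans [3:10] → '"zyepu"'.
Captured: group 1 = 'zyepu'.

'"zyepu"'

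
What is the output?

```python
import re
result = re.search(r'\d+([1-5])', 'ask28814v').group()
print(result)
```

The pattern matches one or more of a digit; then a character in [1-5] (captured).
The match spans [3:8] → '28814'.

28814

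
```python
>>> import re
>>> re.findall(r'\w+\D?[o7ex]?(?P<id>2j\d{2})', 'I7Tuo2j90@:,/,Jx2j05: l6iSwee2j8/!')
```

['2j90', '2j05']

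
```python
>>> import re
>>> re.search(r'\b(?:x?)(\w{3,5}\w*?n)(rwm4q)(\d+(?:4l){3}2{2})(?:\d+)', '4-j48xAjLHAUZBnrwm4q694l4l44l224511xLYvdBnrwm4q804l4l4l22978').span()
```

Pattern: a word boundary (`\b`, zero-width); then optionally a literal 'x' (non-capturing group); then 3 to 5 of a word character, then zero or more of a word character (lazy), then the literal 'n' (captured); then the literal 'rw', then the literal 'm4q' (captured); then one or more of a digit, then the literal '4l' repeated 3 times, then exactly 2 of the literal '2' (captured); then one or more of a digit (non-capturing group).
The match spans [2:60] → 'j48xAjLHAUZBnrwm4q694l4l44l224511xLYvdBnrwm4q804l4l4l22978'.

(2, 60)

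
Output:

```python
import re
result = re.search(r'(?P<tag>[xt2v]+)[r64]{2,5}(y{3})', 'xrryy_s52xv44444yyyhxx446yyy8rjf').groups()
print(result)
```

('2xv', 'yyy')

The pattern matches one or more of one of [xt2v] (captured as 'tag'); then 2 to 5 of one of [r64]; then exactly 3 of a literal 'y' (captured).
Unlike `match`, `search` isn't anchored — it looks for the pattern anywhere in the string.
The match spans [8:19] → '2xv44444yyy'.
Captured: group 1 = '2xv', group 2 = 'yyy'.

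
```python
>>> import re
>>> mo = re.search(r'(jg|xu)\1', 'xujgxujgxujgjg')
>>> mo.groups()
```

The match spans [10:14] → 'jgjg'.
Captured: group 1 = 'jg'.

('jg',)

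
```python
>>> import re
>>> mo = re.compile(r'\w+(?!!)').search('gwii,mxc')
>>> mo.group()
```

The negative lookahead/lookbehind blocks any match where the forbidden context is present.
`search` walks the string left to right and returns the first match it finds.
The match spans [0:4] → 'gwii'.

'gwii'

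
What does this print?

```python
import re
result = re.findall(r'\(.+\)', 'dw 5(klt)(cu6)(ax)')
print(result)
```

['(klt)(cu6)(ax)']

Scanning left to right: at [4:18] → '(klt)(cu6)(ax)'.
No capturing groups, so `findall` returns the 1 full match string.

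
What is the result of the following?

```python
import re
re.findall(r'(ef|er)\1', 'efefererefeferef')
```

`\1` has to match the exact text group 1 already captured.
With a single group, `findall` returns only what that group captured — 3 items.

['ef', 'er', 'ef']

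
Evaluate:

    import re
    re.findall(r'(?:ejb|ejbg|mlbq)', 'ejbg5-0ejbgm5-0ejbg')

['ejb', 'ejb', 'ejb']

Alternation isn't longest-match — the leftmost alternative that fits at this position is chosen.
Since nothing is captured, `findall` lists the 3 matched substrings directly.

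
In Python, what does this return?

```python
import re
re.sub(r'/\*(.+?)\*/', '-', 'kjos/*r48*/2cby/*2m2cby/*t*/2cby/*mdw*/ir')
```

'kjos-2cby-2cby-ir'

Matches: at [4:11] → '/*r48*/'; at [15:28] → '/*2m2cby/*t*/'; at [32:39] → '/*mdw*/'.
Every occurrence is swapped for '-'.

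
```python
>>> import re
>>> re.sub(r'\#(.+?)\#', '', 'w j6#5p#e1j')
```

'w j6e1j'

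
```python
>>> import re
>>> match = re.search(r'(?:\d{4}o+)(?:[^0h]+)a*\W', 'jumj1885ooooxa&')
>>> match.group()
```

'1885ooooxa&'

This matches exactly 4 of a digit, then one or more of a literal 'o' (non-capturing group); then one or more of any character except [0h] (non-capturing group); then zero or more of the literal 'a', then a non-word character.
`re.search` tries every starting position until one works.
The match spans [4:15] → '1885ooooxa&'.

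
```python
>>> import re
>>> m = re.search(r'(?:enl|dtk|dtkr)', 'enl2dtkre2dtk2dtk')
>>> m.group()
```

'enl'

`search` walks the string left to right and returns the first match it finds.
The match spans [0:3] → 'enl'.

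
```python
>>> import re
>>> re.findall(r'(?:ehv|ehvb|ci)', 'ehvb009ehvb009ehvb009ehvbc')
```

['ehv', 'ehv', 'ehv', 'ehv']

Alternation tries branches left to right and keeps the first one that lets the overall match succeed at that position.
Scanning left to right: at [0:3] → 'ehv'; at [7:10] → 'ehv'; at [14:17] → 'ehv'; at [21:24] → 'ehv'.
Since nothing is captured, `findall` lists the 4 matched substrings directly.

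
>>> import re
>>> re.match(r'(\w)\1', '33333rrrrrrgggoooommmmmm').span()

The backreference `\1` re-matches whatever the first group consumed, character for character.
`re.match` only tries the pattern at the start of the string.
The match spans [0:2] → '33'.
Captured: group 1 = '3'.

(0, 2)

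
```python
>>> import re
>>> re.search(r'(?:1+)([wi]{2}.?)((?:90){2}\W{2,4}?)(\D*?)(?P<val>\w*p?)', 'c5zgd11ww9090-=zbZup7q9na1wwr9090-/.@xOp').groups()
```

('ww', '9090-=', '', 'zbZup7q9na1wwr9090')

The match spans [5:33] → '11ww9090-=zbZup7q9na1wwr9090'.
Captured: group 1 = 'ww', group 2 = '9090-=', group 3 = '', group 4 = 'zbZup7q9na1wwr9090'.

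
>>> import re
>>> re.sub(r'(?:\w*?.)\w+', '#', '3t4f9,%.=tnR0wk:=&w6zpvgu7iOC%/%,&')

'#,%.#:=#%/%,&'

The pattern matches zero or more of a word character (lazy), then any character (non-capturing group); then one or more of a word character.
Matches: at [0:5] → '3t4f9'; at [8:15] → '=tnR0wk'; at [17:29] → '&w6zpvgu7iOC'.
Every occurrence is swapped for '#'.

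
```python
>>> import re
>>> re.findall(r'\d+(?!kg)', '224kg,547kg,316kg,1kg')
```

A negative assertion filters positions out without eating any characters.
Walking the string: at [0:2] → '22'; at [6:8] → '54'; at [12:14] → '31'.
No capturing groups, so `findall` returns the 3 full match strings.

['22', '54', '31']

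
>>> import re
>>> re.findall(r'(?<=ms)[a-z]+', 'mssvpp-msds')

['svpp', 'ds']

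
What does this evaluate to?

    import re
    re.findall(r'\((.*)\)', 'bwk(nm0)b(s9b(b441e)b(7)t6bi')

['nm0)b(s9b(b441e)b(7']

Matches: at [3:24] match '(nm0)b(s9b(b441e)b(7)', group 1 = 'nm0)b(s9b(b441e)b(7'.
`findall` collects group 1 from the one match (1 total).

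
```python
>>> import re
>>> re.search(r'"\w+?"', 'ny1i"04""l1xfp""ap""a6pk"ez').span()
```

(4, 8)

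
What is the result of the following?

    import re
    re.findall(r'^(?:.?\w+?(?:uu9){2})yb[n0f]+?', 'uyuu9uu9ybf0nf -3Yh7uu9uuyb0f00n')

['uyuu9uu9ybf']

Pattern: anchored at the start of the string; then optionally any character, then one or more of a word character (lazy), then the literal 'uu9' repeated 2 times (non-capturing group); then the literal 'yb', then one or more of one of [n0f] (lazy).
With the lazy modifier that quantifier settles for the fewest repetitions that let the rest of the pattern succeed (the atoms after it are unaffected and can still be greedy).
Scanning left to right: at [0:11] → 'uyuu9uu9ybf'.
With no groups in the pattern, `findall` gives back each whole match — 1 here.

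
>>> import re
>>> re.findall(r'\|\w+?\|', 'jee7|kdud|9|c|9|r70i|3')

`findall` yields the raw match text (3 of them) because the pattern has no groups.

['|kdud|', '|c|', '|r70i|']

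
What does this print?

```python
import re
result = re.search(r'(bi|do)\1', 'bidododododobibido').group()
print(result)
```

After group 1 captures some text, `\1` only succeeds where that same text appears again.
The match spans [2:6] → 'dodo'.

dodo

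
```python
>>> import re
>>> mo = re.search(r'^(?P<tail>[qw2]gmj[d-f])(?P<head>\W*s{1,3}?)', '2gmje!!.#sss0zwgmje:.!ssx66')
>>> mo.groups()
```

Pattern: anchored at the start of the string; then one of [qw2], then the literal 'gmj', then a character in [d-f] (captured as 'tail'); then zero or more of a non-word character, then 1 to 3 of the literal 's' (lazy) (captured as 'head').
With the lazy modifier that quantifier settles for the fewest repetitions that let the rest of the pattern succeed (the atoms after it are unaffected and can still be greedy).
`search` walks the string left to right and returns the first match it finds.
The match spans [0:10] → '2gmje!!.#s'.
Captured: group 1 = '2gmje', group 2 = '!!.#s'.

('2gmje', '!!.#s')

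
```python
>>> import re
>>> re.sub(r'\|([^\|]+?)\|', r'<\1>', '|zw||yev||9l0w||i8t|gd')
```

`\1` in the replacement pulls in group 1's text for each match.

'<zw><yev><9l0w><i8t>gd'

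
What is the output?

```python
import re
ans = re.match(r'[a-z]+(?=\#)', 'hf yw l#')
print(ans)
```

`re.match` won't scan ahead — the pattern has to work from the very first character.
Here the pattern fails at index 0, so the call returns None.

None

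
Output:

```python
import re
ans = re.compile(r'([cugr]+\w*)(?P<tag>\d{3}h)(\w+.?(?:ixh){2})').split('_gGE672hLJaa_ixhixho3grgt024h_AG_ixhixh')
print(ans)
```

The pattern matches one or more of one of [cugr], then zero or more of a word character (captured); then exactly 3 of a digit, then the literal 'h' (captured as 'tag'); then one or more of a word character, then optionally any character, then the literal 'ixh' repeated 2 times (captured).
Matches to split on: at [1:39] → 'gGE672hLJaa_ixhixho3grgt024h_AG_ixhixh'.
The group in the pattern means `split` returns the separators' captures alongside the pieces.

['_', 'gGE672hLJaa_ixhixho3grgt', '024h', '_AG_ixhixh', '']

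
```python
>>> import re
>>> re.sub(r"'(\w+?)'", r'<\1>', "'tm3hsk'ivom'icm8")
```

"<tm3hsk>ivom'icm8"

Each match is replaced using the text its own group 1 captured.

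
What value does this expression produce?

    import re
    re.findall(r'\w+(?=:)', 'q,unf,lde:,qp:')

['lde', 'qp']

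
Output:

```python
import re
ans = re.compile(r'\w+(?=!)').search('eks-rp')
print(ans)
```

Lookahead/lookbehind check context without consuming it, so the matched span excludes the asserted characters.
Here nothing in the string fits, so the call returns None.

None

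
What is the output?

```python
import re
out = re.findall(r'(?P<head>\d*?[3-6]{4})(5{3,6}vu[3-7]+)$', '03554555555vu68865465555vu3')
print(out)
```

[('6886546', '5555vu3')]

Pattern: zero or more of a digit (lazy), then exactly 4 of a character in [3-6] (captured as 'head'); then 3 to 6 of a literal '5', then the literal 'vu', then one or more of a character in [3-7] (captured); then anchored at the end.
A non-greedy quantifier consumes as few characters as it can — just enough that the remainder of the pattern still matches from where it stops; whatever follows it matches normally.
Scanning left to right: at [13:27] match '68865465555vu3', groups = ('6886546', '5555vu3').
`findall` packs the 2 group values into a tuple for every match.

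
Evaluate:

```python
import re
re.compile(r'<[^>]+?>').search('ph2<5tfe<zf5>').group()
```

'<5tfe<zf5>'

The match spans [3:13] → '<5tfe<zf5>'.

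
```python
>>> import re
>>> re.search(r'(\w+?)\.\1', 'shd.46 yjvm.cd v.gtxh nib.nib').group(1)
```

'nib'

`\1` is not a pattern — it's the concrete string captured by group 1, re-applied verbatim.
`re.search` scans for the first position where the pattern succeeds.
The match spans [22:29] → 'nib.nib'.
Captured: group 1 = 'nib'.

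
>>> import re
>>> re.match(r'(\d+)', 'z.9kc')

None

This matches one or more of a digit (captured).
`match` is anchored at position 0; if the pattern doesn't fit there, it returns None.
Here position 0 doesn't satisfy it, so the call returns None.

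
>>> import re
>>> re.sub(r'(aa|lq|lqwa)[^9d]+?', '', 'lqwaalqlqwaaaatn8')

Alternation isn't longest-match — the leftmost alternative that fits at this position is chosen.
Matches: at [0:3] → 'lqw'; at [3:6] → 'aal'; at [7:10] → 'lqw'; at [10:13] → 'aaa'.
Each match is replaced by ''.

'qatn8'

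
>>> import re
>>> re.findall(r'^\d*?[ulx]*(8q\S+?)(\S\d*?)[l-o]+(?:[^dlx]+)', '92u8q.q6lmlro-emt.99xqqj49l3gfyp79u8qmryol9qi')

This matches anchored at the start of the string; then zero or more of a digit (lazy), then zero or more of one of [ulx]; then the literal '8q', then one or more of a non-whitespace character (lazy) (captured); then a non-whitespace character, then zero or more of a digit (lazy) (captured); then one or more of a character in [l-o]; then one or more of any character except [dlx] (non-capturing group).
Lazy quantifiers expand one character at a time until the remainder of the pattern can match.
Scanning left to right: at [0:20] match '92u8q.q6lmlro-emt.99', groups = ('8q.', 'q6').
Multiple groups make `findall` return tuples — one 2-tuple for the one match.

[('8q.', 'q6')]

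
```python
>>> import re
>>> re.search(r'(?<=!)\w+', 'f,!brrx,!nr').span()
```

(3, 7)

The lookaround is zero-width — it requires the adjacent text to match without consuming it, so the asserted text isn't part of the match.
`re.search` scans for the first position where the pattern succeeds.
The match spans [3:7] → 'brrx'.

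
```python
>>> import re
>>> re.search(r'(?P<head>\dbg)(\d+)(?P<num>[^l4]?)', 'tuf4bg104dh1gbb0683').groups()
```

Pattern: a digit, then the literal 'bg' (captured as 'head'); then one or more of a digit (captured); then optionally any character except [l4] (captured as 'num').
`search` walks the string left to right and returns the first match it finds.
The match spans [3:10] → '4bg104d'.
Captured: group 1 = '4bg', group 2 = '104', group 3 = 'd'.

('4bg', '104', 'd')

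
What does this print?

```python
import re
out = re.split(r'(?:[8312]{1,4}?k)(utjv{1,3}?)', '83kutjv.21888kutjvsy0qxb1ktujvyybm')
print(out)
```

This matches 1 to 4 of one of [8312] (lazy), then the literal 'k' (non-capturing group); then the literal 'utj', then 1 to 3 of the literal 'v' (lazy) (captured).
Matches to split on: at [0:7] → '83kutjv'; at [9:18] → '1888kutjv'.
With a capturing group present, the delimiter's captured portion is kept in the result list.

['', 'utjv', '.2', 'utjv', 'sy0qxb1ktujvyybm']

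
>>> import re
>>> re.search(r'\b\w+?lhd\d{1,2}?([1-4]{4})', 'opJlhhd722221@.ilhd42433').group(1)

The pattern matches a word boundary (`\b`, zero-width); then one or more of a word character (lazy); then the literal 'lh', then a literal 'd', then 1 to 2 of a digit (lazy); then exactly 4 of a character in [1-4] (captured).
`re.search` tries every starting position until one works.
The match spans [15:24] → 'ilhd42433'.
Captured: group 1 = '2433'.

'2433'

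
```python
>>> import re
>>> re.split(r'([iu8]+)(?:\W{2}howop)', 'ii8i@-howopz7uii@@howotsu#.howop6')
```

Because the pattern has a capturing group, `split` also inserts each captured text between the pieces.

['', 'ii8i', 'z7uii@@howots', 'u', '6']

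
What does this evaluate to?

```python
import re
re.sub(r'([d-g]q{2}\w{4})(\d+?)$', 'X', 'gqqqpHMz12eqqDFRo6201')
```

This matches a character in [d-g], then exactly 2 of a literal 'q', then exactly 4 of a word character (captured); then one or more of a digit (lazy) (captured); then anchored at the end.
Matches: at [10:21] → 'eqqDFRo6201'.
Each match is replaced by 'X'.

'gqqqpHMz12X'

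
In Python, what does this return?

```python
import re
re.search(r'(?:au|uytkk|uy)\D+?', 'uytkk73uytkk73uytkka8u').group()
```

`re.search` scans for the first position where the pattern succeeds.
The match spans [0:3] → 'uyt'.

'uyt'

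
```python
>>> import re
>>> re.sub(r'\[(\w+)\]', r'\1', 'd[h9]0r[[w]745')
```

'dh90r[w745'

Matches: at [1:5] → '[h9]'; at [8:11] → '[w]'.
`\1` in the replacement pulls in group 1's text for each match.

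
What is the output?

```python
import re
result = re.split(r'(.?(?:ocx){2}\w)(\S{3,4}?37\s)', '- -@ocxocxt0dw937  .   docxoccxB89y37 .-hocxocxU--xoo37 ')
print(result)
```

['- -', '@ocxocxt', '0dw937 ', ' .   docxoccxB89y37 .-hocxocxU--xoo37 ']

This matches optionally any character, then the literal 'ocx' repeated 2 times, then a word character (captured); then 3 to 4 of a non-whitespace character (lazy), then the literal '37', then whitespace (captured).
Matches to split on: at [3:18] → '@ocxocxt0dw937 '.
`re.split` interleaves the captured-group text with the surrounding fragments.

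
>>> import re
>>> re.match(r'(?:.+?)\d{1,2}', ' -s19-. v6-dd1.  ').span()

With `match`, the pattern is implicitly anchored at the beginning.
The match spans [0:5] → ' -s19'.

(0, 5)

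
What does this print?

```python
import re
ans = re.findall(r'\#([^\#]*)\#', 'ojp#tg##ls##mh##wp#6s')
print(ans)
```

['tg', 'ls', 'mh', 'wp']

Scanning left to right: at [3:7] match '#tg#', group 1 = 'tg'; at [7:11] match '#ls#', group 1 = 'ls'; at [11:15] match '#mh#', group 1 = 'mh'; at [15:19] match '#wp#', group 1 = 'wp'.
One capturing group, so `findall` returns just the captured substring from each match — 4 in all.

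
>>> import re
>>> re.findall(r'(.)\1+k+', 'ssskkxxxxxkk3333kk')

`\1` is not a pattern — it's the concrete string captured by group 1, re-applied verbatim.
One capturing group, so `findall` returns just the captured substring from each match — 3 in all.

['s', 'x', '3']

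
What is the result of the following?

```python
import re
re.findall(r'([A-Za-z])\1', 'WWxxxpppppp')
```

['W', 'x', 'p', 'p', 'p']

`\1` has to match the exact text group 1 already captured.
`findall` collects group 1 from each match (5 total).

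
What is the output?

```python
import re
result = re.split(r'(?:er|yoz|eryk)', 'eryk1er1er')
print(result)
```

['', 'yk1', '1', '']

`|` is ordered: at each position the engine commits to the first alternative that works.
Matches to split on: at [0:2] → 'er'; at [5:7] → 'er'; at [8:10] → 'er'.
The string is cut at each match, leaving 4 pieces.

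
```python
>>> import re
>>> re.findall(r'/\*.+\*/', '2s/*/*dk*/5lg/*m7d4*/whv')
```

Scanning left to right: at [2:21] → '/*/*dk*/5lg/*m7d4*/'.
Since nothing is captured, `findall` lists the 1 matched substring directly.

['/*/*dk*/5lg/*m7d4*/']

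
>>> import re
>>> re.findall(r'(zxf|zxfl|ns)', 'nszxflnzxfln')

['ns', 'zxf', 'zxf']

The regex engine tests alternatives in the order written; an earlier branch that matches wins even if a later one would match more.
Because there's exactly one group, `findall` drops the full match and keeps group 1 from each hit.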